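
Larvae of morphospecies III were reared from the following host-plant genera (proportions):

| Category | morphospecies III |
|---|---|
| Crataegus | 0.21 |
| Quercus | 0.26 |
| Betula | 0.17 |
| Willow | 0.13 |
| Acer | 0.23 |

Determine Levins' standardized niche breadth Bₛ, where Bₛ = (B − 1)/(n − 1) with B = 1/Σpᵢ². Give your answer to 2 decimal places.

Σpᵢ² = 0.21² + 0.26² + 0.17² + 0.13² + 0.23² = 0.0441 + 0.0676 + 0.0289 + 0.0169 + 0.0529 = 0.2104
B = 1 / 0.2104 = 4.7529
Bₛ = (B − 1)/(n − 1) = (4.7529 − 1)/(5 − 1) = 3.7529/4 = 0.9382

0.94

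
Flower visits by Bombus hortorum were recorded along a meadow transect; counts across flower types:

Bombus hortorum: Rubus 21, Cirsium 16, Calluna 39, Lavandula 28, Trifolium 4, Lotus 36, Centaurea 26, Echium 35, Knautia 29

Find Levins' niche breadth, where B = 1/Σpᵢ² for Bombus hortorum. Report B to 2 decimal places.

7.76

Proportions for Bombus hortorum (n=234): 21/234=0.0897, 16/234=0.0684, 39/234=0.1667, 28/234=0.1197, 4/234=0.0171, 36/234=0.1538, 26/234=0.1111, 35/234=0.1496, 29/234=0.1239
Σpᵢ² = 0.0897² + 0.0684² + 0.1667² + 0.1197² + 0.0171² + 0.1538² + 0.1111² + 0.1496² + 0.1239² = 0.008046 + 0.004679 + 0.027789 + 0.014328 + 0.000292 + 0.023654 + 0.012343 + 0.022380 + 0.015351 = 0.128862
B = 1 / 0.128862 = 7.7602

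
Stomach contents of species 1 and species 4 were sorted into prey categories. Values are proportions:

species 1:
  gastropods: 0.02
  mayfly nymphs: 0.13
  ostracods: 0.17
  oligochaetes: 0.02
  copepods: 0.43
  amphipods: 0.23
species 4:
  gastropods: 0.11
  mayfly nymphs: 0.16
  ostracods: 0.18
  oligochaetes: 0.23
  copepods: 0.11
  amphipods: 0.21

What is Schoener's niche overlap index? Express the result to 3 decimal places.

0.660

Σ|p₁ᵢ − p₂ᵢ| = 0.09 + 0.03 + 0.01 + 0.21 + 0.32 + 0.02 = 0.68
D = 1 − ½ × 0.68 = 1 − 0.340 = 0.66000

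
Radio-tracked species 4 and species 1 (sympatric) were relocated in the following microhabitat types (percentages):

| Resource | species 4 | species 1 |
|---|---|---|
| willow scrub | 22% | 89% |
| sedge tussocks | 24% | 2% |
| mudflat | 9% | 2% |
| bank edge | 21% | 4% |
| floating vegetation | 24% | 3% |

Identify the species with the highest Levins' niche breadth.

species 4

Convert percentages to proportions (divide by 100).
Σp_4ᵢ² = 0.22² + 0.24² + 0.09² + 0.21² + 0.24² = 0.0484 + 0.0576 + 0.0081 + 0.0441 + 0.0576 = 0.2158
B_4 = 1 / 0.2158 = 4.6339
Σp_1ᵢ² = 0.89² + 0.02² + 0.02² + 0.04² + 0.03² = 0.7921 + 0.0004 + 0.0004 + 0.0016 + 0.0009 = 0.7954
B_1 = 1 / 0.7954 = 1.2572
Highest B → broadest niche (most generalist): species 4 (B = 4.63).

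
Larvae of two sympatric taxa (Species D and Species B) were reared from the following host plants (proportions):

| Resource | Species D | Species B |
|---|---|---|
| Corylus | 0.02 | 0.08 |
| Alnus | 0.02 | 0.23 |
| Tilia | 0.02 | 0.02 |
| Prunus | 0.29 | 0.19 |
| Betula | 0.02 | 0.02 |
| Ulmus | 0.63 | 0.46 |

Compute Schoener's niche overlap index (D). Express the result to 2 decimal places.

0.73

Σ|p₁ᵢ − p₂ᵢ| = 0.06 + 0.21 + 0.00 + 0.10 + 0.00 + 0.17 = 0.54
D = 1 − ½ × 0.54 = 1 − 0.270 = 0.7300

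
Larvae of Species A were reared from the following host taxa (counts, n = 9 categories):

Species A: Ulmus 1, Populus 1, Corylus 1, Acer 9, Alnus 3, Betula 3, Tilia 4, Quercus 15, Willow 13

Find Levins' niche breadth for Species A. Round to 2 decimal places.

Proportions for Species A (n=50): 1/50=0.0200, 1/50=0.0200, 1/50=0.0200, 9/50=0.1800, 3/50=0.0600, 3/50=0.0600, 4/50=0.0800, 15/50=0.3000, 13/50=0.2600
Σpᵢ² = 0.0200² + 0.0200² + 0.0200² + 0.1800² + 0.0600² + 0.0600² + 0.0800² + 0.3000² + 0.2600² = 0.000400 + 0.000400 + 0.000400 + 0.032400 + 0.003600 + 0.003600 + 0.006400 + 0.090000 + 0.067600 = 0.204800
B = 1 / 0.204800 = 4.8828

4.88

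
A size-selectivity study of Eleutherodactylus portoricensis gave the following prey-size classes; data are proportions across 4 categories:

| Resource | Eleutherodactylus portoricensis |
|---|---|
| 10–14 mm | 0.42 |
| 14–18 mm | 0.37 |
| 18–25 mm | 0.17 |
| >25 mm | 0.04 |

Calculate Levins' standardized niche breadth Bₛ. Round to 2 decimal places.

0.64

Σpᵢ² = 0.42² + 0.37² + 0.17² + 0.04² = 0.1764 + 0.1369 + 0.0289 + 0.0016 = 0.3438
B = 1 / 0.3438 = 2.9087
Bₛ = (B − 1)/(n − 1) = (2.9087 − 1)/(4 − 1) = 1.9087/3 = 0.6362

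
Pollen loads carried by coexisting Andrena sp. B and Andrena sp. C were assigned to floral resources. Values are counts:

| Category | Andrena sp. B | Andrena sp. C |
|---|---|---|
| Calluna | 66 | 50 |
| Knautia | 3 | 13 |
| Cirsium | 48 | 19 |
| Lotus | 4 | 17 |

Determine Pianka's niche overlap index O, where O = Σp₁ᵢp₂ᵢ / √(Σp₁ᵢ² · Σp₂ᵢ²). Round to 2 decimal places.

Proportions for Andrena sp. B (n=121): 66/121=0.5455, 3/121=0.0248, 48/121=0.3967, 4/121=0.0331
Proportions for Andrena sp. C (n=99): 50/99=0.5051, 13/99=0.1313, 19/99=0.1919, 17/99=0.1717
Σ p₁ᵢp₂ᵢ = 0.275532 + 0.003256 + 0.076127 + 0.005683 = 0.360598
Σp_1ᵢ² = 0.5455² + 0.0248² + 0.3967² + 0.0331² = 0.297570 + 0.000615 + 0.157371 + 0.001096 = 0.456652
Σp_2ᵢ² = 0.5051² + 0.1313² + 0.1919² + 0.1717² = 0.255126 + 0.017240 + 0.036826 + 0.029481 = 0.338673
O = 0.360598 / √(0.456652 × 0.338673) = 0.360598 / 0.3932629 = 0.9169

0.92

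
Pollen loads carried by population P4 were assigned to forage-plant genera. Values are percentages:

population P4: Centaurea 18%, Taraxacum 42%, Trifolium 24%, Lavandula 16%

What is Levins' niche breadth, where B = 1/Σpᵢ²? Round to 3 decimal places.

Convert percentages to proportions (divide by 100).
Σpᵢ² = 0.18² + 0.42² + 0.24² + 0.16² = 0.0324 + 0.1764 + 0.0576 + 0.0256 = 0.2920
B = 1 / 0.2920 = 3.42466

3.425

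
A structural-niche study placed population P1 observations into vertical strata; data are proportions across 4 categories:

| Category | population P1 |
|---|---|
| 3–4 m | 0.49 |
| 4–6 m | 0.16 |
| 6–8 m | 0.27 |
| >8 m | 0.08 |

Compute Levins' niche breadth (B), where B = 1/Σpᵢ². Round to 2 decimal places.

Σpᵢ² = 0.49² + 0.16² + 0.27² + 0.08² = 0.2401 + 0.0256 + 0.0729 + 0.0064 = 0.3450
B = 1 / 0.3450 = 2.8986

2.90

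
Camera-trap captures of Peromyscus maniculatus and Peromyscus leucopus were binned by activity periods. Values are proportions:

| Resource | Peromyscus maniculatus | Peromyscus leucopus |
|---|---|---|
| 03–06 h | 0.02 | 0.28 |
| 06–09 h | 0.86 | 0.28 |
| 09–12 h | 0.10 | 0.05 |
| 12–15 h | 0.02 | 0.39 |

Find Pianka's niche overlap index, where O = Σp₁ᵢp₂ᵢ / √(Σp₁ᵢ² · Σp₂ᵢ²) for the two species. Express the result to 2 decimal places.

Σ p₁ᵢp₂ᵢ = 0.0056 + 0.2408 + 0.0050 + 0.0078 = 0.2592
Σp_1ᵢ² = 0.02² + 0.86² + 0.10² + 0.02² = 0.0004 + 0.7396 + 0.0100 + 0.0004 = 0.7504
Σp_2ᵢ² = 0.28² + 0.28² + 0.05² + 0.39² = 0.0784 + 0.0784 + 0.0025 + 0.1521 = 0.3114
O = 0.2592 / √(0.7504 × 0.3114) = 0.2592 / 0.48340 = 0.5362

0.54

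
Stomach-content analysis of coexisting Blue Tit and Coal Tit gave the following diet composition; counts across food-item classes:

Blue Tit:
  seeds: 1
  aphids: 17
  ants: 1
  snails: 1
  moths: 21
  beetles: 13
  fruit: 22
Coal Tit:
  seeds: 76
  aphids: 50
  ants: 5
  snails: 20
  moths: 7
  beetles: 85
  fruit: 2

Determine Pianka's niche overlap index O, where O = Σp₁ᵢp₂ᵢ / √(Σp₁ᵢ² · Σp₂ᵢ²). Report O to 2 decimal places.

0.48

Proportions for Blue Tit (n=76): 1/76=0.0132, 17/76=0.2237, 1/76=0.0132, 1/76=0.0132, 21/76=0.2763, 13/76=0.1711, 22/76=0.2895
Proportions for Coal Tit (n=245): 76/245=0.3102, 50/245=0.2041, 5/245=0.0204, 20/245=0.0816, 7/245=0.0286, 85/245=0.3469, 2/245=0.0082
Σ p₁ᵢp₂ᵢ = 0.004095 + 0.045657 + 0.000269 + 0.001077 + 0.007902 + 0.059355 + 0.002374 = 0.120729
Σp_1ᵢ² = 0.0132² + 0.2237² + 0.0132² + 0.0132² + 0.2763² + 0.1711² + 0.2895² = 0.000174 + 0.050042 + 0.000174 + 0.000174 + 0.076342 + 0.029275 + 0.083810 = 0.239991
Σp_2ᵢ² = 0.3102² + 0.2041² + 0.0204² + 0.0816² + 0.0286² + 0.3469² + 0.0082² = 0.096224 + 0.041657 + 0.000416 + 0.006659 + 0.000818 + 0.120340 + 0.000067 = 0.266181
O = 0.120729 / √(0.239991 × 0.266181) = 0.120729 / 0.2527470 = 0.4777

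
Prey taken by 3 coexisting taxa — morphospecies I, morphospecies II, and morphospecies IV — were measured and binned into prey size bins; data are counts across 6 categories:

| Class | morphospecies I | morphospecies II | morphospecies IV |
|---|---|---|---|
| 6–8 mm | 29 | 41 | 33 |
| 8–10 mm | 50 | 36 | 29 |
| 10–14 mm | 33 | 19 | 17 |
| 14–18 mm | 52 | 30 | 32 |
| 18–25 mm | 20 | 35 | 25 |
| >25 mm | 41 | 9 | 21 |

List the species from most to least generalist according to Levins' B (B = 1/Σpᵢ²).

Proportions for morphospecies I (n=225): 29/225=0.1289, 50/225=0.2222, 33/225=0.1467, 52/225=0.2311, 20/225=0.0889, 41/225=0.1822
Proportions for morphospecies II (n=170): 41/170=0.2412, 36/170=0.2118, 19/170=0.1118, 30/170=0.1765, 35/170=0.2059, 9/170=0.0529
Proportions for morphospecies IV (n=157): 33/157=0.2102, 29/157=0.1847, 17/157=0.1083, 32/157=0.2038, 25/157=0.1592, 21/157=0.1338
Σp_Iᵢ² = 0.1289² + 0.2222² + 0.1467² + 0.2311² + 0.0889² + 0.1822² = 0.016615 + 0.049373 + 0.021521 + 0.053407 + 0.007903 + 0.033197 = 0.182016
B_I = 1 / 0.182016 = 5.4940
Σp_IIᵢ² = 0.2412² + 0.2118² + 0.1118² + 0.1765² + 0.2059² + 0.0529² = 0.058177 + 0.044859 + 0.012499 + 0.031152 + 0.042395 + 0.002798 = 0.191880
B_II = 1 / 0.191880 = 5.2116
Σp_IVᵢ² = 0.2102² + 0.1847² + 0.1083² + 0.2038² + 0.1592² + 0.1338² = 0.044184 + 0.034114 + 0.011729 + 0.041534 + 0.025345 + 0.017902 = 0.174808
B_IV = 1 / 0.174808 = 5.7206
Ranking by B (broadest → narrowest): morphospecies IV (5.72) > morphospecies I (5.49) > morphospecies II (5.21)

morphospecies IV > morphospecies I > morphospecies II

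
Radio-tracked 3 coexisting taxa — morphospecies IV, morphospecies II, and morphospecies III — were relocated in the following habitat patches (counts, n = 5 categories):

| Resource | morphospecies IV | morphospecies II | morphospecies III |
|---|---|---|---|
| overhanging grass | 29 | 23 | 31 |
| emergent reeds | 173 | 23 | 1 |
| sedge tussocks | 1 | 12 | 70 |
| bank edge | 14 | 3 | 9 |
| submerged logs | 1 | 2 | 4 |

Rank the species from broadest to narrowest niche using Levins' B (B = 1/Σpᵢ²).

morphospecies II > morphospecies III > morphospecies IV

Proportions for morphospecies IV (n=218): 29/218=0.1330, 173/218=0.7936, 1/218=0.0046, 14/218=0.0642, 1/218=0.0046
Proportions for morphospecies II (n=63): 23/63=0.3651, 23/63=0.3651, 12/63=0.1905, 3/63=0.0476, 2/63=0.0317
Proportions for morphospecies III (n=115): 31/115=0.2696, 1/115=0.0087, 70/115=0.6087, 9/115=0.0783, 4/115=0.0348
Σp_IVᵢ² = 0.1330² + 0.7936² + 0.0046² + 0.0642² + 0.0046² = 0.017689 + 0.629801 + 0.000021 + 0.004122 + 0.000021 = 0.651654
B_IV = 1 / 0.651654 = 1.5346
Σp_IIᵢ² = 0.3651² + 0.3651² + 0.1905² + 0.0476² + 0.0317² = 0.133298 + 0.133298 + 0.036290 + 0.002266 + 0.001005 = 0.306157
B_II = 1 / 0.306157 = 3.2663
Σp_IIIᵢ² = 0.2696² + 0.0087² + 0.6087² + 0.0783² + 0.0348² = 0.072684 + 0.000076 + 0.370516 + 0.006131 + 0.001211 = 0.450618
B_III = 1 / 0.450618 = 2.2192
Ranking by B (broadest → narrowest): morphospecies II (3.27) > morphospecies III (2.22) > morphospecies IV (1.53)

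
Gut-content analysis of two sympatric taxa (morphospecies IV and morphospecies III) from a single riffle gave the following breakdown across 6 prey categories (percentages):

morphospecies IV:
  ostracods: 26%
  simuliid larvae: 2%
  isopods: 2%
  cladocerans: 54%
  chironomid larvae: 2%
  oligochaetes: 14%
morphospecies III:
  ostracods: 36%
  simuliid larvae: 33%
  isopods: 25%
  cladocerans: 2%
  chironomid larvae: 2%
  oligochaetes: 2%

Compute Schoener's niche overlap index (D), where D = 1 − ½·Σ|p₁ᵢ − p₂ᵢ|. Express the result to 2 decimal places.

0.36

Convert percentages to proportions (divide by 100).
Σ|p₁ᵢ − p₂ᵢ| = 0.10 + 0.31 + 0.23 + 0.52 + 0.00 + 0.12 = 1.28
D = 1 − ½ × 1.28 = 1 − 0.640 = 0.3600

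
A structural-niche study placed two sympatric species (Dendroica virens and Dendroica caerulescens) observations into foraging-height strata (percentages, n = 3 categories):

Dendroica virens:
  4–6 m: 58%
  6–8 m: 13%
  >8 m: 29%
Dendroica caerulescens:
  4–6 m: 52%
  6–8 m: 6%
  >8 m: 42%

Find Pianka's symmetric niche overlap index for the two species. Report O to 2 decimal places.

0.97

Convert percentages to proportions (divide by 100).
Σ p₁ᵢp₂ᵢ = 0.3016 + 0.0078 + 0.1218 = 0.4312
Σp_1ᵢ² = 0.58² + 0.13² + 0.29² = 0.3364 + 0.0169 + 0.0841 = 0.4374
Σp_2ᵢ² = 0.52² + 0.06² + 0.42² = 0.2704 + 0.0036 + 0.1764 = 0.4504
O = 0.4312 / √(0.4374 × 0.4504) = 0.4312 / 0.44385 = 0.9715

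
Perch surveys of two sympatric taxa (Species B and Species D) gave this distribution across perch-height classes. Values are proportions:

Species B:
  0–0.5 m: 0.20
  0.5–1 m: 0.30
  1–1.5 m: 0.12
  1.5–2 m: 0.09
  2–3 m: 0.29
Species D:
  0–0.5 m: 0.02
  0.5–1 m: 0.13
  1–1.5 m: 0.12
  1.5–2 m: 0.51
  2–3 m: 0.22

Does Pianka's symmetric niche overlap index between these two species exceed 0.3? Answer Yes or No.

Σ p₁ᵢp₂ᵢ = 0.0040 + 0.0390 + 0.0144 + 0.0459 + 0.0638 = 0.1671
Σp_1ᵢ² = 0.20² + 0.30² + 0.12² + 0.09² + 0.29² = 0.0400 + 0.0900 + 0.0144 + 0.0081 + 0.0841 = 0.2366
Σp_2ᵢ² = 0.02² + 0.13² + 0.12² + 0.51² + 0.22² = 0.0004 + 0.0169 + 0.0144 + 0.2601 + 0.0484 = 0.3402
O = 0.1671 / √(0.2366 × 0.3402) = 0.1671 / 0.28371 = 0.5890
O = 0.5890 > 0.3 → Yes.

Yes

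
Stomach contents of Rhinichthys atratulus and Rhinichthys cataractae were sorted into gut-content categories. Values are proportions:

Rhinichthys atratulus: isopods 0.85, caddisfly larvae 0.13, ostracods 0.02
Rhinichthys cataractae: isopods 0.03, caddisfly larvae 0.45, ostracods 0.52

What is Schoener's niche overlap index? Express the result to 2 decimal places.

0.18

Σ|p₁ᵢ − p₂ᵢ| = 0.82 + 0.32 + 0.50 = 1.64
D = 1 − ½ × 1.64 = 1 − 0.820 = 0.1800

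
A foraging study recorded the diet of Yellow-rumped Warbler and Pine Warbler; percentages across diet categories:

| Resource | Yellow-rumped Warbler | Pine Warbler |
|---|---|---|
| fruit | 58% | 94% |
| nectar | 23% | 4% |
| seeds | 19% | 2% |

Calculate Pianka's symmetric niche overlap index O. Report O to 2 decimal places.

Convert percentages to proportions (divide by 100).
Σ p₁ᵢp₂ᵢ = 0.5452 + 0.0092 + 0.0038 = 0.5582
Σp_1ᵢ² = 0.58² + 0.23² + 0.19² = 0.3364 + 0.0529 + 0.0361 = 0.4254
Σp_2ᵢ² = 0.94² + 0.04² + 0.02² = 0.8836 + 0.0016 + 0.0004 = 0.8856
O = 0.5582 / √(0.4254 × 0.8856) = 0.5582 / 0.61379 = 0.9094

0.91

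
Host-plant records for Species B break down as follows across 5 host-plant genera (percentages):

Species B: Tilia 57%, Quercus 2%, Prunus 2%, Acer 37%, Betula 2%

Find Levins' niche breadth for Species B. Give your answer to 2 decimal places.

Convert percentages to proportions (divide by 100).
Σpᵢ² = 0.57² + 0.02² + 0.02² + 0.37² + 0.02² = 0.3249 + 0.0004 + 0.0004 + 0.1369 + 0.0004 = 0.4630
B = 1 / 0.4630 = 2.1598

2.16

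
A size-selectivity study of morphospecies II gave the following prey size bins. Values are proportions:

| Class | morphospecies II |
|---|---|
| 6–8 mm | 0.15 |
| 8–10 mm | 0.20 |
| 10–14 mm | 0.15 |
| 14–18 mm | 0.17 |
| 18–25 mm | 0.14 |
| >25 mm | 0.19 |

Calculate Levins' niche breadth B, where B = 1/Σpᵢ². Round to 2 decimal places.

5.90

Σpᵢ² = 0.15² + 0.20² + 0.15² + 0.17² + 0.14² + 0.19² = 0.0225 + 0.0400 + 0.0225 + 0.0289 + 0.0196 + 0.0361 = 0.1696
B = 1 / 0.1696 = 5.8962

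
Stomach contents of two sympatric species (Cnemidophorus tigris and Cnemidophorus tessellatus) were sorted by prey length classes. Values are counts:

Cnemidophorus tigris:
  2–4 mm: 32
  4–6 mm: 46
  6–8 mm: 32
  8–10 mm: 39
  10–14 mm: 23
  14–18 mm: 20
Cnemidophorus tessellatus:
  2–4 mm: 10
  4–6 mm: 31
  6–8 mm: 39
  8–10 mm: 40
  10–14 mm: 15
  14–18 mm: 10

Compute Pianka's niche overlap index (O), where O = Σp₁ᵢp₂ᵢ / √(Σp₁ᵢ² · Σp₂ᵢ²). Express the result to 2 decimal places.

0.93

Proportions for Cnemidophorus tigris (n=192): 32/192=0.1667, 46/192=0.2396, 32/192=0.1667, 39/192=0.2031, 23/192=0.1198, 20/192=0.1042
Proportions for Cnemidophorus tessellatus (n=145): 10/145=0.0690, 31/145=0.2138, 39/145=0.2690, 40/145=0.2759, 15/145=0.1034, 10/145=0.0690
Σ p₁ᵢp₂ᵢ = 0.011502 + 0.051226 + 0.044842 + 0.056035 + 0.012387 + 0.007190 = 0.183182
Σp_1ᵢ² = 0.1667² + 0.2396² + 0.1667² + 0.2031² + 0.1198² + 0.1042² = 0.027789 + 0.057408 + 0.027789 + 0.041250 + 0.014352 + 0.010858 = 0.179446
Σp_2ᵢ² = 0.0690² + 0.2138² + 0.2690² + 0.2759² + 0.1034² + 0.0690² = 0.004761 + 0.045710 + 0.072361 + 0.076121 + 0.010692 + 0.004761 = 0.214406
O = 0.183182 / √(0.179446 × 0.214406) = 0.183182 / 0.1961487 = 0.9339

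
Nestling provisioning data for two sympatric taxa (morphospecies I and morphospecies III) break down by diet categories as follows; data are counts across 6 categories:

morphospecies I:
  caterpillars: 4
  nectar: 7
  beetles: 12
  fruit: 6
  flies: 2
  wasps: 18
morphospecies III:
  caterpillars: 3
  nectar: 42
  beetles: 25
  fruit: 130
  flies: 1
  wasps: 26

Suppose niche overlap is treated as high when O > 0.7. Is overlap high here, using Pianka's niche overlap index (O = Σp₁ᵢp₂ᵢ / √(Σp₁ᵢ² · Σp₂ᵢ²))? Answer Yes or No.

No

Proportions for morphospecies I (n=49): 4/49=0.0816, 7/49=0.1429, 12/49=0.2449, 6/49=0.1224, 2/49=0.0408, 18/49=0.3673
Proportions for morphospecies III (n=227): 3/227=0.0132, 42/227=0.1850, 25/227=0.1101, 130/227=0.5727, 1/227=0.0044, 26/227=0.1145
Σ p₁ᵢp₂ᵢ = 0.001077 + 0.026437 + 0.026963 + 0.070098 + 0.000180 + 0.042056 = 0.166811
Σp_1ᵢ² = 0.0816² + 0.1429² + 0.2449² + 0.1224² + 0.0408² + 0.3673² = 0.006659 + 0.020420 + 0.059976 + 0.014982 + 0.001665 + 0.134909 = 0.238611
Σp_2ᵢ² = 0.0132² + 0.1850² + 0.1101² + 0.5727² + 0.0044² + 0.1145² = 0.000174 + 0.034225 + 0.012122 + 0.327985 + 0.000019 + 0.013110 = 0.387635
O = 0.166811 / √(0.238611 × 0.387635) = 0.166811 / 0.3041282 = 0.5485
O = 0.5485 < 0.7 → No.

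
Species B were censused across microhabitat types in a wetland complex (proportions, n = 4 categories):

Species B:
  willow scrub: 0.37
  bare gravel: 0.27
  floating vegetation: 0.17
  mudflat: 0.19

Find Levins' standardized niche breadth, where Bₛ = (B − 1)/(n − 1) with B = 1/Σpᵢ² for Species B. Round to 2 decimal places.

0.88

Σpᵢ² = 0.37² + 0.27² + 0.17² + 0.19² = 0.1369 + 0.0729 + 0.0289 + 0.0361 = 0.2748
B = 1 / 0.2748 = 3.6390
Bₛ = (B − 1)/(n − 1) = (3.6390 − 1)/(4 − 1) = 2.6390/3 = 0.8797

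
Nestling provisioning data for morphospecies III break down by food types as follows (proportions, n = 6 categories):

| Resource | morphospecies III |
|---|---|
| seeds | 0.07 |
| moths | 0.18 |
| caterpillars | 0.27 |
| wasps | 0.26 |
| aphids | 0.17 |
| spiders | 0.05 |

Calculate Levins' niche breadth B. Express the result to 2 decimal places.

4.78

Σpᵢ² = 0.07² + 0.18² + 0.27² + 0.26² + 0.17² + 0.05² = 0.0049 + 0.0324 + 0.0729 + 0.0676 + 0.0289 + 0.0025 = 0.2092
B = 1 / 0.2092 = 4.7801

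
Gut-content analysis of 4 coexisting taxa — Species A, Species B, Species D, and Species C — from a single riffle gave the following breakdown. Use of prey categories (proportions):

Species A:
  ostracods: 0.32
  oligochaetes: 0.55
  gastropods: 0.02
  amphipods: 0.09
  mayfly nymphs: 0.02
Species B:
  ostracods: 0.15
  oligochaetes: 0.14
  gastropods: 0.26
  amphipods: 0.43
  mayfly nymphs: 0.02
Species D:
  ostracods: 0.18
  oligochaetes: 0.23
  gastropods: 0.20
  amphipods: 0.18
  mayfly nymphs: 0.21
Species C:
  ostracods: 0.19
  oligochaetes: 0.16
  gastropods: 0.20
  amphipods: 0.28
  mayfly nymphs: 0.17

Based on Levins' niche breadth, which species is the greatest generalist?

Species D

Σp_Aᵢ² = 0.32² + 0.55² + 0.02² + 0.09² + 0.02² = 0.1024 + 0.3025 + 0.0004 + 0.0081 + 0.0004 = 0.4138
B_A = 1 / 0.4138 = 2.4166
Σp_Bᵢ² = 0.15² + 0.14² + 0.26² + 0.43² + 0.02² = 0.0225 + 0.0196 + 0.0676 + 0.1849 + 0.0004 = 0.2950
B_B = 1 / 0.2950 = 3.3898
Σp_Dᵢ² = 0.18² + 0.23² + 0.20² + 0.18² + 0.21² = 0.0324 + 0.0529 + 0.0400 + 0.0324 + 0.0441 = 0.2018
B_D = 1 / 0.2018 = 4.9554
Σp_Cᵢ² = 0.19² + 0.16² + 0.20² + 0.28² + 0.17² = 0.0361 + 0.0256 + 0.0400 + 0.0784 + 0.0289 = 0.2090
B_C = 1 / 0.2090 = 4.7847
Highest B → broadest niche (most generalist): Species D (B = 4.96).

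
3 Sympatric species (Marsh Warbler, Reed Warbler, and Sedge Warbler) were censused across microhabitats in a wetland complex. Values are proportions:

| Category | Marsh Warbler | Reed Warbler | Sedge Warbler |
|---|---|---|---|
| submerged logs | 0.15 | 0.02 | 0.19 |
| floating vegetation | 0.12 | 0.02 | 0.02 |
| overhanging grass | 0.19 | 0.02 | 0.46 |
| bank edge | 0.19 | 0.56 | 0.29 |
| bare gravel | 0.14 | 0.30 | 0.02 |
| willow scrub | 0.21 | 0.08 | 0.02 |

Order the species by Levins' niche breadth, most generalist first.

Σp_Marsᵢ² = 0.15² + 0.12² + 0.19² + 0.19² + 0.14² + 0.21² = 0.0225 + 0.0144 + 0.0361 + 0.0361 + 0.0196 + 0.0441 = 0.1728
B_Mars = 1 / 0.1728 = 5.7870
Σp_Reedᵢ² = 0.02² + 0.02² + 0.02² + 0.56² + 0.30² + 0.08² = 0.0004 + 0.0004 + 0.0004 + 0.3136 + 0.0900 + 0.0064 = 0.4112
B_Reed = 1 / 0.4112 = 2.4319
Σp_Sedgᵢ² = 0.19² + 0.02² + 0.46² + 0.29² + 0.02² + 0.02² = 0.0361 + 0.0004 + 0.2116 + 0.0841 + 0.0004 + 0.0004 = 0.3330
B_Sedg = 1 / 0.3330 = 3.0030
Ranking by B (broadest → narrowest): Marsh Warbler (5.79) > Sedge Warbler (3.00) > Reed Warbler (2.43)

Marsh Warbler > Sedge Warbler > Reed Warbler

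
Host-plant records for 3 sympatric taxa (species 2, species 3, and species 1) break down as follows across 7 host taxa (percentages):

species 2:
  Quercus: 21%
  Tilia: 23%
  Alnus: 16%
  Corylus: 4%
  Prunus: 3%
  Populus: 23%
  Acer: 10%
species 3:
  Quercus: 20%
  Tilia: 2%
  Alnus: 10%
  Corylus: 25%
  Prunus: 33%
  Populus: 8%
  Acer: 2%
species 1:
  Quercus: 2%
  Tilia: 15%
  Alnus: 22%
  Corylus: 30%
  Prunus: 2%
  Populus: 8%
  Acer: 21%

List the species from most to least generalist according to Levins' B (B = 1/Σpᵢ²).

species 2 > species 1 > species 3

Convert percentages to proportions (divide by 100).
Σp_2ᵢ² = 0.21² + 0.23² + 0.16² + 0.04² + 0.03² + 0.23² + 0.10² = 0.0441 + 0.0529 + 0.0256 + 0.0016 + 0.0009 + 0.0529 + 0.0100 = 0.1880
B_2 = 1 / 0.1880 = 5.3191
Σp_3ᵢ² = 0.20² + 0.02² + 0.10² + 0.25² + 0.33² + 0.08² + 0.02² = 0.0400 + 0.0004 + 0.0100 + 0.0625 + 0.1089 + 0.0064 + 0.0004 = 0.2286
B_3 = 1 / 0.2286 = 4.3745
Σp_1ᵢ² = 0.02² + 0.15² + 0.22² + 0.30² + 0.02² + 0.08² + 0.21² = 0.0004 + 0.0225 + 0.0484 + 0.0900 + 0.0004 + 0.0064 + 0.0441 = 0.2122
B_1 = 1 / 0.2122 = 4.7125
Ranking by B (broadest → narrowest): species 2 (5.32) > species 1 (4.71) > species 3 (4.37)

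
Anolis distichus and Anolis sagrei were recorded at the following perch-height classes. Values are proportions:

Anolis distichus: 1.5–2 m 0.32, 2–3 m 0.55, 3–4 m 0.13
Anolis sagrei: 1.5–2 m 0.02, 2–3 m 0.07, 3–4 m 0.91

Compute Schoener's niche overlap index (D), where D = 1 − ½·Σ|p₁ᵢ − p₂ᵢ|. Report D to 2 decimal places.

0.22

Σ|p₁ᵢ − p₂ᵢ| = 0.30 + 0.48 + 0.78 = 1.56
D = 1 − ½ × 1.56 = 1 − 0.780 = 0.2200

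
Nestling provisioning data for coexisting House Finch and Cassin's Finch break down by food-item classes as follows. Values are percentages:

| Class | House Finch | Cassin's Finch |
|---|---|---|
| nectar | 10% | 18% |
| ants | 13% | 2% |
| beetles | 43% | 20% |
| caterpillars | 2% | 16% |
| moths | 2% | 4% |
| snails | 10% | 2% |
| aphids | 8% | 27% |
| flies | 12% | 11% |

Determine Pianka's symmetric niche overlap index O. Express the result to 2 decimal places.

Convert percentages to proportions (divide by 100).
Σ p₁ᵢp₂ᵢ = 0.0180 + 0.0026 + 0.0860 + 0.0032 + 0.0008 + 0.0020 + 0.0216 + 0.0132 = 0.1474
Σp_1ᵢ² = 0.10² + 0.13² + 0.43² + 0.02² + 0.02² + 0.10² + 0.08² + 0.12² = 0.0100 + 0.0169 + 0.1849 + 0.0004 + 0.0004 + 0.0100 + 0.0064 + 0.0144 = 0.2434
Σp_2ᵢ² = 0.18² + 0.02² + 0.20² + 0.16² + 0.04² + 0.02² + 0.27² + 0.11² = 0.0324 + 0.0004 + 0.0400 + 0.0256 + 0.0016 + 0.0004 + 0.0729 + 0.0121 = 0.1854
O = 0.1474 / √(0.2434 × 0.1854) = 0.1474 / 0.21243 = 0.6939

0.69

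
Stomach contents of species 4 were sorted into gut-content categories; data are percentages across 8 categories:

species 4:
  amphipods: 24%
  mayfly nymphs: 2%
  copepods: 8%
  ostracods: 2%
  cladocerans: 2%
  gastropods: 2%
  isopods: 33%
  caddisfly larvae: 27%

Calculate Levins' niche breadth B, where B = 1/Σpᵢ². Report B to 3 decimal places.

Convert percentages to proportions (divide by 100).
Σpᵢ² = 0.24² + 0.02² + 0.08² + 0.02² + 0.02² + 0.02² + 0.33² + 0.27² = 0.0576 + 0.0004 + 0.0064 + 0.0004 + 0.0004 + 0.0004 + 0.1089 + 0.0729 = 0.2474
B = 1 / 0.2474 = 4.04204

4.042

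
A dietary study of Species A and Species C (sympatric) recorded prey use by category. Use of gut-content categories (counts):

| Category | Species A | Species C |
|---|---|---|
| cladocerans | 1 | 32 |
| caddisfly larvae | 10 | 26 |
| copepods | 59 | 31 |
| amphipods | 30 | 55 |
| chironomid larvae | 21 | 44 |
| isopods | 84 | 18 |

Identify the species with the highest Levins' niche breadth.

Proportions for Species A (n=205): 1/205=0.0049, 10/205=0.0488, 59/205=0.2878, 30/205=0.1463, 21/205=0.1024, 84/205=0.4098
Proportions for Species C (n=206): 32/206=0.1553, 26/206=0.1262, 31/206=0.1505, 55/206=0.2670, 44/206=0.2136, 18/206=0.0874
Σp_Aᵢ² = 0.0049² + 0.0488² + 0.2878² + 0.1463² + 0.1024² + 0.4098² = 0.000024 + 0.002381 + 0.082829 + 0.021404 + 0.010486 + 0.167936 = 0.285060
B_A = 1 / 0.285060 = 3.5080
Σp_Cᵢ² = 0.1553² + 0.1262² + 0.1505² + 0.2670² + 0.2136² + 0.0874² = 0.024118 + 0.015926 + 0.022650 + 0.071289 + 0.045625 + 0.007639 = 0.187247
B_C = 1 / 0.187247 = 5.3405
Highest B → broadest niche (most generalist): Species C (B = 5.34).

Species C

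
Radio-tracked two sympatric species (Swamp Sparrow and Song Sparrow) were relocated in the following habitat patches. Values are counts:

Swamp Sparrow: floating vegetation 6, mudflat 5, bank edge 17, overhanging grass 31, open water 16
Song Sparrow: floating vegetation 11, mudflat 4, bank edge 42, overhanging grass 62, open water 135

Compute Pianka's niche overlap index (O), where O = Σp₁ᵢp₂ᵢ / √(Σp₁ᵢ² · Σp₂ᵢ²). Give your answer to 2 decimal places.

0.80

Proportions for Swamp Sparrow (n=75): 6/75=0.0800, 5/75=0.0667, 17/75=0.2267, 31/75=0.4133, 16/75=0.2133
Proportions for Song Sparrow (n=254): 11/254=0.0433, 4/254=0.0157, 42/254=0.1654, 62/254=0.2441, 135/254=0.5315
Σ p₁ᵢp₂ᵢ = 0.003464 + 0.001047 + 0.037496 + 0.100887 + 0.113369 = 0.256263
Σp_1ᵢ² = 0.0800² + 0.0667² + 0.2267² + 0.4133² + 0.2133² = 0.006400 + 0.004449 + 0.051393 + 0.170817 + 0.045497 = 0.278556
Σp_2ᵢ² = 0.0433² + 0.0157² + 0.1654² + 0.2441² + 0.5315² = 0.001875 + 0.000246 + 0.027357 + 0.059585 + 0.282492 = 0.371555
O = 0.256263 / √(0.278556 × 0.371555) = 0.256263 / 0.3217124 = 0.7966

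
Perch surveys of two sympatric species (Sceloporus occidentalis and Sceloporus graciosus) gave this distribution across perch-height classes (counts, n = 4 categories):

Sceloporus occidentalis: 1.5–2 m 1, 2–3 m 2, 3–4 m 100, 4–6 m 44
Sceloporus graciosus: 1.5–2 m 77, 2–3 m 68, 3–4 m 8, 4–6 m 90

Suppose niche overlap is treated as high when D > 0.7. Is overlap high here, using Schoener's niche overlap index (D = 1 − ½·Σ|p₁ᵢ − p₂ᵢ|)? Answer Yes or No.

Proportions for Sceloporus occidentalis (n=147): 1/147=0.0068, 2/147=0.0136, 100/147=0.6803, 44/147=0.2993
Proportions for Sceloporus graciosus (n=243): 77/243=0.3169, 68/243=0.2798, 8/243=0.0329, 90/243=0.3704
Σ|p₁ᵢ − p₂ᵢ| = 0.3101 + 0.2662 + 0.6474 + 0.0711 = 1.2948
D = 1 − ½ × 1.2948 = 1 − 0.64740 = 0.35260
D = 0.35260 < 0.7 → No.

No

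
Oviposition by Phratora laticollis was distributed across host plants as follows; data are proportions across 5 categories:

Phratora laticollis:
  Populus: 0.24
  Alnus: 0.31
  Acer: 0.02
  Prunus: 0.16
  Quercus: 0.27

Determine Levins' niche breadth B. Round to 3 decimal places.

Σpᵢ² = 0.24² + 0.31² + 0.02² + 0.16² + 0.27² = 0.0576 + 0.0961 + 0.0004 + 0.0256 + 0.0729 = 0.2526
B = 1 / 0.2526 = 3.95883

3.959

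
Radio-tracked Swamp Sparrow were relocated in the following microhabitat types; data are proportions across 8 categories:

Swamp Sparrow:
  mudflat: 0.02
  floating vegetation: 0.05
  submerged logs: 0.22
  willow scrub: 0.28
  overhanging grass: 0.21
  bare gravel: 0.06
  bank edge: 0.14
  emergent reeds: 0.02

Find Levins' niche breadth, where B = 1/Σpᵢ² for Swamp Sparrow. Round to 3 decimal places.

5.066

Σpᵢ² = 0.02² + 0.05² + 0.22² + 0.28² + 0.21² + 0.06² + 0.14² + 0.02² = 0.0004 + 0.0025 + 0.0484 + 0.0784 + 0.0441 + 0.0036 + 0.0196 + 0.0004 = 0.1974
B = 1 / 0.1974 = 5.06586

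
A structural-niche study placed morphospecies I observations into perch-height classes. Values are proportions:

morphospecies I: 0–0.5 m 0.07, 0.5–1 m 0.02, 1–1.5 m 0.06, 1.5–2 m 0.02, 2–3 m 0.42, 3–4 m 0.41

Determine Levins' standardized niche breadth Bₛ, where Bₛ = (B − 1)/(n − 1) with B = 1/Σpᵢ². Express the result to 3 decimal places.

Σpᵢ² = 0.07² + 0.02² + 0.06² + 0.02² + 0.42² + 0.41² = 0.0049 + 0.0004 + 0.0036 + 0.0004 + 0.1764 + 0.1681 = 0.3538
B = 1 / 0.3538 = 2.82646
Bₛ = (B − 1)/(n − 1) = (2.82646 − 1)/(6 − 1) = 1.82646/5 = 0.36529

0.365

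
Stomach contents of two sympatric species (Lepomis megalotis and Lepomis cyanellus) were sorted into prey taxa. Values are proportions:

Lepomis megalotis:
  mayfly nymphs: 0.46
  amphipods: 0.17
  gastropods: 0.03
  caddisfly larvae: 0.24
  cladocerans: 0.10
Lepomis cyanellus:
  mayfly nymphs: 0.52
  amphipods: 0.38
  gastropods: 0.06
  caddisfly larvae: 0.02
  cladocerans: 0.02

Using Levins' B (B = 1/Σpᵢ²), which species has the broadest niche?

Σp_megaᵢ² = 0.46² + 0.17² + 0.03² + 0.24² + 0.10² = 0.2116 + 0.0289 + 0.0009 + 0.0576 + 0.0100 = 0.3090
B_mega = 1 / 0.3090 = 3.2362
Σp_cyanᵢ² = 0.52² + 0.38² + 0.06² + 0.02² + 0.02² = 0.2704 + 0.1444 + 0.0036 + 0.0004 + 0.0004 = 0.4192
B_cyan = 1 / 0.4192 = 2.3855
Highest B → broadest niche (most generalist): Lepomis megalotis (B = 3.24).

Lepomis megalotis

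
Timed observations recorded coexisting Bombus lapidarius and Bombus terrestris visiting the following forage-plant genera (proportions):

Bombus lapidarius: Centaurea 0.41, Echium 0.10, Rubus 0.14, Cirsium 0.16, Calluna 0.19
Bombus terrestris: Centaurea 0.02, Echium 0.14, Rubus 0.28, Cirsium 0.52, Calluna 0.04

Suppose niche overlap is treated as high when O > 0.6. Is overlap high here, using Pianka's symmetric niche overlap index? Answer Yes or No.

Σ p₁ᵢp₂ᵢ = 0.0082 + 0.0140 + 0.0392 + 0.0832 + 0.0076 = 0.1522
Σp_1ᵢ² = 0.41² + 0.10² + 0.14² + 0.16² + 0.19² = 0.1681 + 0.0100 + 0.0196 + 0.0256 + 0.0361 = 0.2594
Σp_2ᵢ² = 0.02² + 0.14² + 0.28² + 0.52² + 0.04² = 0.0004 + 0.0196 + 0.0784 + 0.2704 + 0.0016 = 0.3704
O = 0.1522 / √(0.2594 × 0.3704) = 0.1522 / 0.30997 = 0.4910
O = 0.4910 < 0.6 → No.

No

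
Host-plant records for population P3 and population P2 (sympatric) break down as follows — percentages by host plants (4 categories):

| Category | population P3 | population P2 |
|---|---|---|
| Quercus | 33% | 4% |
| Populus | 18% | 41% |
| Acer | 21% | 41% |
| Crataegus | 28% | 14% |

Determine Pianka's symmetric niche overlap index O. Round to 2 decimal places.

Convert percentages to proportions (divide by 100).
Σ p₁ᵢp₂ᵢ = 0.0132 + 0.0738 + 0.0861 + 0.0392 = 0.2123
Σp_1ᵢ² = 0.33² + 0.18² + 0.21² + 0.28² = 0.1089 + 0.0324 + 0.0441 + 0.0784 = 0.2638
Σp_2ᵢ² = 0.04² + 0.41² + 0.41² + 0.14² = 0.0016 + 0.1681 + 0.1681 + 0.0196 = 0.3574
O = 0.2123 / √(0.2638 × 0.3574) = 0.2123 / 0.30705 = 0.6914

0.69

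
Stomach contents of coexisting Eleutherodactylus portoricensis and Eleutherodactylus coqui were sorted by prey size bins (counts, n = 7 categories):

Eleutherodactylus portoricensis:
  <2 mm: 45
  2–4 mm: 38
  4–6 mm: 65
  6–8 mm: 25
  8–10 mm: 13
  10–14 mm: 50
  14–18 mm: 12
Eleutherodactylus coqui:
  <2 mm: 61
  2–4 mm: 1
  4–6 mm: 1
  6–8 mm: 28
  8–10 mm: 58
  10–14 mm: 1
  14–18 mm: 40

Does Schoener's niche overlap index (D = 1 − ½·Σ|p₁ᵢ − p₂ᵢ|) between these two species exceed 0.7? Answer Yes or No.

Proportions for Eleutherodactylus portoricensis (n=248): 45/248=0.1815, 38/248=0.1532, 65/248=0.2621, 25/248=0.1008, 13/248=0.0524, 50/248=0.2016, 12/248=0.0484
Proportions for Eleutherodactylus coqui (n=190): 61/190=0.3211, 1/190=0.0053, 1/190=0.0053, 28/190=0.1474, 58/190=0.3053, 1/190=0.0053, 40/190=0.2105
Σ|p₁ᵢ − p₂ᵢ| = 0.1396 + 0.1479 + 0.2568 + 0.0466 + 0.2529 + 0.1963 + 0.1621 = 1.2022
D = 1 − ½ × 1.2022 = 1 − 0.60110 = 0.39890
D = 0.39890 < 0.7 → No.

No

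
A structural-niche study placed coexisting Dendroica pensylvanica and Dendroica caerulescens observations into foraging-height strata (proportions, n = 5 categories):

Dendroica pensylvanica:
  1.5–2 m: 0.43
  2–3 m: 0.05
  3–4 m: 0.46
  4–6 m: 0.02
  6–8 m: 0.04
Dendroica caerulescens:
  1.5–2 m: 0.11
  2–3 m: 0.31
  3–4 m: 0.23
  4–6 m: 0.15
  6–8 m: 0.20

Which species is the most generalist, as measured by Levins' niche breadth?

Σp_pensᵢ² = 0.43² + 0.05² + 0.46² + 0.02² + 0.04² = 0.1849 + 0.0025 + 0.2116 + 0.0004 + 0.0016 = 0.4010
B_pens = 1 / 0.4010 = 2.4938
Σp_caerᵢ² = 0.11² + 0.31² + 0.23² + 0.15² + 0.20² = 0.0121 + 0.0961 + 0.0529 + 0.0225 + 0.0400 = 0.2236
B_caer = 1 / 0.2236 = 4.4723
Highest B → broadest niche (most generalist): Dendroica caerulescens (B = 4.47).

Dendroica caerulescens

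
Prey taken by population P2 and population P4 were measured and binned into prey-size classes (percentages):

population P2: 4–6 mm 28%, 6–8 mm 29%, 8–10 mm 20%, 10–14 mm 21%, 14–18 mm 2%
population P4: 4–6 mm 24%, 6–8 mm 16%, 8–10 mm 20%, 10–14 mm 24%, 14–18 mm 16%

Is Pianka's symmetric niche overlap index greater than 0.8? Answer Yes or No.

Yes

Convert percentages to proportions (divide by 100).
Σ p₁ᵢp₂ᵢ = 0.0672 + 0.0464 + 0.0400 + 0.0504 + 0.0032 = 0.2072
Σp_1ᵢ² = 0.28² + 0.29² + 0.20² + 0.21² + 0.02² = 0.0784 + 0.0841 + 0.0400 + 0.0441 + 0.0004 = 0.2470
Σp_2ᵢ² = 0.24² + 0.16² + 0.20² + 0.24² + 0.16² = 0.0576 + 0.0256 + 0.0400 + 0.0576 + 0.0256 = 0.2064
O = 0.2072 / √(0.2470 × 0.2064) = 0.2072 / 0.22579 = 0.9177
O = 0.9177 > 0.8 → Yes.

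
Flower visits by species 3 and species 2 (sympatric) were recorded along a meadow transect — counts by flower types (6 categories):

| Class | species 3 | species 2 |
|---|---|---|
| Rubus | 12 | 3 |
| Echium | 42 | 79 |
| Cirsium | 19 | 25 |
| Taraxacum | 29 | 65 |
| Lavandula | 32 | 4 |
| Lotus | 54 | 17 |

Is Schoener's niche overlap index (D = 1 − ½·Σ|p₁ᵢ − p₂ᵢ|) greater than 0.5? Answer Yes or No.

Yes

Proportions for species 3 (n=188): 12/188=0.0638, 42/188=0.2234, 19/188=0.1011, 29/188=0.1543, 32/188=0.1702, 54/188=0.2872
Proportions for species 2 (n=193): 3/193=0.0155, 79/193=0.4093, 25/193=0.1295, 65/193=0.3368, 4/193=0.0207, 17/193=0.0881
Σ|p₁ᵢ − p₂ᵢ| = 0.0483 + 0.1859 + 0.0284 + 0.1825 + 0.1495 + 0.1991 = 0.7937
D = 1 − ½ × 0.7937 = 1 − 0.39685 = 0.60315
D = 0.60315 > 0.5 → Yes.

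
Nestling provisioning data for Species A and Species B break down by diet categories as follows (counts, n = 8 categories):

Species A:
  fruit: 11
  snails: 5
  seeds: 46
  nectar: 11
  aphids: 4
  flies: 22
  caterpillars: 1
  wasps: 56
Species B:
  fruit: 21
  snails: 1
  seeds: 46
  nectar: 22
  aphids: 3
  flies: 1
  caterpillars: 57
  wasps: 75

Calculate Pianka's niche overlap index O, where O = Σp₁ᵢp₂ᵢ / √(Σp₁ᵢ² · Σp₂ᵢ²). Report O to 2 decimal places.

0.81

Proportions for Species A (n=156): 11/156=0.0705, 5/156=0.0321, 46/156=0.2949, 11/156=0.0705, 4/156=0.0256, 22/156=0.1410, 1/156=0.0064, 56/156=0.3590
Proportions for Species B (n=226): 21/226=0.0929, 1/226=0.0044, 46/226=0.2035, 22/226=0.0973, 3/226=0.0133, 1/226=0.0044, 57/226=0.2522, 75/226=0.3319
Σ p₁ᵢp₂ᵢ = 0.006549 + 0.000141 + 0.060012 + 0.006860 + 0.000340 + 0.000620 + 0.001614 + 0.119152 = 0.195288
Σp_1ᵢ² = 0.0705² + 0.0321² + 0.2949² + 0.0705² + 0.0256² + 0.1410² + 0.0064² + 0.3590² = 0.004970 + 0.001030 + 0.086966 + 0.004970 + 0.000655 + 0.019881 + 0.000041 + 0.128881 = 0.247394
Σp_2ᵢ² = 0.0929² + 0.0044² + 0.2035² + 0.0973² + 0.0133² + 0.0044² + 0.2522² + 0.3319² = 0.008630 + 0.000019 + 0.041412 + 0.009467 + 0.000177 + 0.000019 + 0.063605 + 0.110158 = 0.233487
O = 0.195288 / √(0.247394 × 0.233487) = 0.195288 / 0.2403399 = 0.8125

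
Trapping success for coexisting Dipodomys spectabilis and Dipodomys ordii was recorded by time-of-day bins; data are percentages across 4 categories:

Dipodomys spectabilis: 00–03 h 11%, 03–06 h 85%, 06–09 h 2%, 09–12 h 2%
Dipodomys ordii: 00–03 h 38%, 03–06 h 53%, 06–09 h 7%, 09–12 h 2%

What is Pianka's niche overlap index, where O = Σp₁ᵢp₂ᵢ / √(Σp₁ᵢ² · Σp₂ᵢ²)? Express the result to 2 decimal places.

Convert percentages to proportions (divide by 100).
Σ p₁ᵢp₂ᵢ = 0.0418 + 0.4505 + 0.0014 + 0.0004 = 0.4941
Σp_1ᵢ² = 0.11² + 0.85² + 0.02² + 0.02² = 0.0121 + 0.7225 + 0.0004 + 0.0004 = 0.7354
Σp_2ᵢ² = 0.38² + 0.53² + 0.07² + 0.02² = 0.1444 + 0.2809 + 0.0049 + 0.0004 = 0.4306
O = 0.4941 / √(0.7354 × 0.4306) = 0.4941 / 0.56273 = 0.8780

0.88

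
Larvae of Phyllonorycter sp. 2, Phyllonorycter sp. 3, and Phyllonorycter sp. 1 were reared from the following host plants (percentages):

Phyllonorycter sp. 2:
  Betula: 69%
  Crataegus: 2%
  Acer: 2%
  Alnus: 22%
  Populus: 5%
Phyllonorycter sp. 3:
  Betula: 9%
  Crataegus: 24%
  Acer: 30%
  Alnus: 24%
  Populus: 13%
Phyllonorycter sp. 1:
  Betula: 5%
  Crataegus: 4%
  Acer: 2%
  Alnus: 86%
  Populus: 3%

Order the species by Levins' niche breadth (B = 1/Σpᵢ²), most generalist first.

Convert percentages to proportions (divide by 100).
Σp_2ᵢ² = 0.69² + 0.02² + 0.02² + 0.22² + 0.05² = 0.4761 + 0.0004 + 0.0004 + 0.0484 + 0.0025 = 0.5278
B_2 = 1 / 0.5278 = 1.8947
Σp_3ᵢ² = 0.09² + 0.24² + 0.30² + 0.24² + 0.13² = 0.0081 + 0.0576 + 0.0900 + 0.0576 + 0.0169 = 0.2302
B_3 = 1 / 0.2302 = 4.3440
Σp_1ᵢ² = 0.05² + 0.04² + 0.02² + 0.86² + 0.03² = 0.0025 + 0.0016 + 0.0004 + 0.7396 + 0.0009 = 0.7450
B_1 = 1 / 0.7450 = 1.3423
Ranking by B (broadest → narrowest): Phyllonorycter sp. 3 (4.34) > Phyllonorycter sp. 2 (1.89) > Phyllonorycter sp. 1 (1.34)

Phyllonorycter sp. 3 > Phyllonorycter sp. 2 > Phyllonorycter sp. 1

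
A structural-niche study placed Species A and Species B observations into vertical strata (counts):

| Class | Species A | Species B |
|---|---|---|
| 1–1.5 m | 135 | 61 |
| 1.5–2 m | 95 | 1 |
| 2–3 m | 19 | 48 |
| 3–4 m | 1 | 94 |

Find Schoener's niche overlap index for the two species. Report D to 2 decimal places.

0.38

Proportions for Species A (n=250): 135/250=0.5400, 95/250=0.3800, 19/250=0.0760, 1/250=0.0040
Proportions for Species B (n=204): 61/204=0.2990, 1/204=0.0049, 48/204=0.2353, 94/204=0.4608
Σ|p₁ᵢ − p₂ᵢ| = 0.2410 + 0.3751 + 0.1593 + 0.4568 = 1.2322
D = 1 − ½ × 1.2322 = 1 − 0.61610 = 0.38390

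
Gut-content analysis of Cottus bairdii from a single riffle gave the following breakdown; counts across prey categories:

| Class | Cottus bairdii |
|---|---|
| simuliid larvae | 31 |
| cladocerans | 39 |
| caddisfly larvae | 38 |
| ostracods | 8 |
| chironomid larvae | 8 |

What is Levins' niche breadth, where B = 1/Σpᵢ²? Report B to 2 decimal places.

3.79

Proportions for Cottus bairdii (n=124): 31/124=0.2500, 39/124=0.3145, 38/124=0.3065, 8/124=0.0645, 8/124=0.0645
Σpᵢ² = 0.2500² + 0.3145² + 0.3065² + 0.0645² + 0.0645² = 0.062500 + 0.098910 + 0.093942 + 0.004160 + 0.004160 = 0.263672
B = 1 / 0.263672 = 3.7926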